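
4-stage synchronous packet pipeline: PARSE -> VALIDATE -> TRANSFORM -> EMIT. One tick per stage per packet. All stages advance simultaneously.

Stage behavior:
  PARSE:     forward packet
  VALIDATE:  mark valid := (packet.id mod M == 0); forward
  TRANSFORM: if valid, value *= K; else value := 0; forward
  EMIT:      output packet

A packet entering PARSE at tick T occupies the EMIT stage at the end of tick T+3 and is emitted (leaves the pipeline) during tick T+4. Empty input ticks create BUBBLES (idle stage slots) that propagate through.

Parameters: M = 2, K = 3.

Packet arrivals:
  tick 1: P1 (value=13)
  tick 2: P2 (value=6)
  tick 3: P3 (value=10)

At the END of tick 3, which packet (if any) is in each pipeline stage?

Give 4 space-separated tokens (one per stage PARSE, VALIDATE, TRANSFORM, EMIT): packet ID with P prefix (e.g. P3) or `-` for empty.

Tick 1: [PARSE:P1(v=13,ok=F), VALIDATE:-, TRANSFORM:-, EMIT:-] out:-; in:P1
Tick 2: [PARSE:P2(v=6,ok=F), VALIDATE:P1(v=13,ok=F), TRANSFORM:-, EMIT:-] out:-; in:P2
Tick 3: [PARSE:P3(v=10,ok=F), VALIDATE:P2(v=6,ok=T), TRANSFORM:P1(v=0,ok=F), EMIT:-] out:-; in:P3
At end of tick 3: ['P3', 'P2', 'P1', '-']

Answer: P3 P2 P1 -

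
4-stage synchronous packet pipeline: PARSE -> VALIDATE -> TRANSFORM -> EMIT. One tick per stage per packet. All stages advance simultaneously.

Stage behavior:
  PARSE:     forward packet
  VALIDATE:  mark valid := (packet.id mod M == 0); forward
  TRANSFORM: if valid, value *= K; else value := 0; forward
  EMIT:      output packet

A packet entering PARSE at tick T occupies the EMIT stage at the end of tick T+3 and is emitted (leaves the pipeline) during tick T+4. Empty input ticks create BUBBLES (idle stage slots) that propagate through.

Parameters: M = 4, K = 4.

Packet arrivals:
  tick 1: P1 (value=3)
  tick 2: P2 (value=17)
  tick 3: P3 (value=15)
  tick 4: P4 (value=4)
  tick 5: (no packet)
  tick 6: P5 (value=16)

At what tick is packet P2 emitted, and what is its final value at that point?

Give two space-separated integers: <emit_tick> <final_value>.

Answer: 6 0

Derivation:
Tick 1: [PARSE:P1(v=3,ok=F), VALIDATE:-, TRANSFORM:-, EMIT:-] out:-; in:P1
Tick 2: [PARSE:P2(v=17,ok=F), VALIDATE:P1(v=3,ok=F), TRANSFORM:-, EMIT:-] out:-; in:P2
Tick 3: [PARSE:P3(v=15,ok=F), VALIDATE:P2(v=17,ok=F), TRANSFORM:P1(v=0,ok=F), EMIT:-] out:-; in:P3
Tick 4: [PARSE:P4(v=4,ok=F), VALIDATE:P3(v=15,ok=F), TRANSFORM:P2(v=0,ok=F), EMIT:P1(v=0,ok=F)] out:-; in:P4
Tick 5: [PARSE:-, VALIDATE:P4(v=4,ok=T), TRANSFORM:P3(v=0,ok=F), EMIT:P2(v=0,ok=F)] out:P1(v=0); in:-
Tick 6: [PARSE:P5(v=16,ok=F), VALIDATE:-, TRANSFORM:P4(v=16,ok=T), EMIT:P3(v=0,ok=F)] out:P2(v=0); in:P5
Tick 7: [PARSE:-, VALIDATE:P5(v=16,ok=F), TRANSFORM:-, EMIT:P4(v=16,ok=T)] out:P3(v=0); in:-
Tick 8: [PARSE:-, VALIDATE:-, TRANSFORM:P5(v=0,ok=F), EMIT:-] out:P4(v=16); in:-
Tick 9: [PARSE:-, VALIDATE:-, TRANSFORM:-, EMIT:P5(v=0,ok=F)] out:-; in:-
Tick 10: [PARSE:-, VALIDATE:-, TRANSFORM:-, EMIT:-] out:P5(v=0); in:-
P2: arrives tick 2, valid=False (id=2, id%4=2), emit tick 6, final value 0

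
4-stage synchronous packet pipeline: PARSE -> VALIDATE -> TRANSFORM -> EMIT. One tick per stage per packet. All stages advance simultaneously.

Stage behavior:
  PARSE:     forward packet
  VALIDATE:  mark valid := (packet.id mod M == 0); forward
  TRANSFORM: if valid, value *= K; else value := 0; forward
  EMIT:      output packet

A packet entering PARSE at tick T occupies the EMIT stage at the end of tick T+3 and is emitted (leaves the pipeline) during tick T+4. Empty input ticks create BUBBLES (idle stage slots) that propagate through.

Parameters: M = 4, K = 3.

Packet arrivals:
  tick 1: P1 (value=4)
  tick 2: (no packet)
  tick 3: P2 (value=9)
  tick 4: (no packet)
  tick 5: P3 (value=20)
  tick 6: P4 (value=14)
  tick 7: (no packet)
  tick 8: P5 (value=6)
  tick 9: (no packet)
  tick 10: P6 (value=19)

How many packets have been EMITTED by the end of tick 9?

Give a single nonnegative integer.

Tick 1: [PARSE:P1(v=4,ok=F), VALIDATE:-, TRANSFORM:-, EMIT:-] out:-; in:P1
Tick 2: [PARSE:-, VALIDATE:P1(v=4,ok=F), TRANSFORM:-, EMIT:-] out:-; in:-
Tick 3: [PARSE:P2(v=9,ok=F), VALIDATE:-, TRANSFORM:P1(v=0,ok=F), EMIT:-] out:-; in:P2
Tick 4: [PARSE:-, VALIDATE:P2(v=9,ok=F), TRANSFORM:-, EMIT:P1(v=0,ok=F)] out:-; in:-
Tick 5: [PARSE:P3(v=20,ok=F), VALIDATE:-, TRANSFORM:P2(v=0,ok=F), EMIT:-] out:P1(v=0); in:P3
Tick 6: [PARSE:P4(v=14,ok=F), VALIDATE:P3(v=20,ok=F), TRANSFORM:-, EMIT:P2(v=0,ok=F)] out:-; in:P4
Tick 7: [PARSE:-, VALIDATE:P4(v=14,ok=T), TRANSFORM:P3(v=0,ok=F), EMIT:-] out:P2(v=0); in:-
Tick 8: [PARSE:P5(v=6,ok=F), VALIDATE:-, TRANSFORM:P4(v=42,ok=T), EMIT:P3(v=0,ok=F)] out:-; in:P5
Tick 9: [PARSE:-, VALIDATE:P5(v=6,ok=F), TRANSFORM:-, EMIT:P4(v=42,ok=T)] out:P3(v=0); in:-
Emitted by tick 9: ['P1', 'P2', 'P3']

Answer: 3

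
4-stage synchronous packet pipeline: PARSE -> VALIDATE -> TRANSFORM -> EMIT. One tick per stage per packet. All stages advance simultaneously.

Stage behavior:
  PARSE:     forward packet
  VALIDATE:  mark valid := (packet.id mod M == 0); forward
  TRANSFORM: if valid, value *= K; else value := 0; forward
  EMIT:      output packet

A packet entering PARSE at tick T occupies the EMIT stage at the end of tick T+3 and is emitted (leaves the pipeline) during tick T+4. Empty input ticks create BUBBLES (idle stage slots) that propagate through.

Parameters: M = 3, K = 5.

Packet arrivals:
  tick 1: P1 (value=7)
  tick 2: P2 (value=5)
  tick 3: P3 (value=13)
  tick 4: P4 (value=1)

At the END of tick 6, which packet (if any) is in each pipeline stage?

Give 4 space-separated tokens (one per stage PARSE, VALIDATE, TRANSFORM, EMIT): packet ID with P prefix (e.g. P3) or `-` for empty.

Answer: - - P4 P3

Derivation:
Tick 1: [PARSE:P1(v=7,ok=F), VALIDATE:-, TRANSFORM:-, EMIT:-] out:-; in:P1
Tick 2: [PARSE:P2(v=5,ok=F), VALIDATE:P1(v=7,ok=F), TRANSFORM:-, EMIT:-] out:-; in:P2
Tick 3: [PARSE:P3(v=13,ok=F), VALIDATE:P2(v=5,ok=F), TRANSFORM:P1(v=0,ok=F), EMIT:-] out:-; in:P3
Tick 4: [PARSE:P4(v=1,ok=F), VALIDATE:P3(v=13,ok=T), TRANSFORM:P2(v=0,ok=F), EMIT:P1(v=0,ok=F)] out:-; in:P4
Tick 5: [PARSE:-, VALIDATE:P4(v=1,ok=F), TRANSFORM:P3(v=65,ok=T), EMIT:P2(v=0,ok=F)] out:P1(v=0); in:-
Tick 6: [PARSE:-, VALIDATE:-, TRANSFORM:P4(v=0,ok=F), EMIT:P3(v=65,ok=T)] out:P2(v=0); in:-
At end of tick 6: ['-', '-', 'P4', 'P3']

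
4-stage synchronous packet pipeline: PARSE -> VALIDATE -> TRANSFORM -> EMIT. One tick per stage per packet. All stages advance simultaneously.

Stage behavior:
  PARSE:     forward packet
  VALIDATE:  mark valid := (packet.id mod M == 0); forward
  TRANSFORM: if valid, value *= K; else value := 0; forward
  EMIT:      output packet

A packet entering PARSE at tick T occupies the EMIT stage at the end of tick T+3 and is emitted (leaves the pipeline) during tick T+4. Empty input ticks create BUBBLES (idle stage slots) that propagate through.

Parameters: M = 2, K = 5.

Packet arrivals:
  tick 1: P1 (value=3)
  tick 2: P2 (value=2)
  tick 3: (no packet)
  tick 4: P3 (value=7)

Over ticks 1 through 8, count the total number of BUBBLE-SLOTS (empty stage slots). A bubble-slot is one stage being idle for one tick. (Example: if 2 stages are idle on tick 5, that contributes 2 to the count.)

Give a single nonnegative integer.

Tick 1: [PARSE:P1(v=3,ok=F), VALIDATE:-, TRANSFORM:-, EMIT:-] out:-; bubbles=3
Tick 2: [PARSE:P2(v=2,ok=F), VALIDATE:P1(v=3,ok=F), TRANSFORM:-, EMIT:-] out:-; bubbles=2
Tick 3: [PARSE:-, VALIDATE:P2(v=2,ok=T), TRANSFORM:P1(v=0,ok=F), EMIT:-] out:-; bubbles=2
Tick 4: [PARSE:P3(v=7,ok=F), VALIDATE:-, TRANSFORM:P2(v=10,ok=T), EMIT:P1(v=0,ok=F)] out:-; bubbles=1
Tick 5: [PARSE:-, VALIDATE:P3(v=7,ok=F), TRANSFORM:-, EMIT:P2(v=10,ok=T)] out:P1(v=0); bubbles=2
Tick 6: [PARSE:-, VALIDATE:-, TRANSFORM:P3(v=0,ok=F), EMIT:-] out:P2(v=10); bubbles=3
Tick 7: [PARSE:-, VALIDATE:-, TRANSFORM:-, EMIT:P3(v=0,ok=F)] out:-; bubbles=3
Tick 8: [PARSE:-, VALIDATE:-, TRANSFORM:-, EMIT:-] out:P3(v=0); bubbles=4
Total bubble-slots: 20

Answer: 20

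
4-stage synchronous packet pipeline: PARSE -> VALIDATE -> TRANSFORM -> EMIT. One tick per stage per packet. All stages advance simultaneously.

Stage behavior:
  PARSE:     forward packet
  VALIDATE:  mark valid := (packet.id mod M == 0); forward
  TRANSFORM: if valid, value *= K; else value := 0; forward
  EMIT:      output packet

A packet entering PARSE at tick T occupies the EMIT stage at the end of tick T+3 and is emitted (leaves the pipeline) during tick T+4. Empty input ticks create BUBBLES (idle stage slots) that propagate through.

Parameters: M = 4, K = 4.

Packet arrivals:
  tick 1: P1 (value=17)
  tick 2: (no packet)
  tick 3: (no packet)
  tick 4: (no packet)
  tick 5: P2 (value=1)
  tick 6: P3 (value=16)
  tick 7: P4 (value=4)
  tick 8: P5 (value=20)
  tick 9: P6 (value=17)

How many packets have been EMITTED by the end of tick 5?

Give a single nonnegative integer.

Tick 1: [PARSE:P1(v=17,ok=F), VALIDATE:-, TRANSFORM:-, EMIT:-] out:-; in:P1
Tick 2: [PARSE:-, VALIDATE:P1(v=17,ok=F), TRANSFORM:-, EMIT:-] out:-; in:-
Tick 3: [PARSE:-, VALIDATE:-, TRANSFORM:P1(v=0,ok=F), EMIT:-] out:-; in:-
Tick 4: [PARSE:-, VALIDATE:-, TRANSFORM:-, EMIT:P1(v=0,ok=F)] out:-; in:-
Tick 5: [PARSE:P2(v=1,ok=F), VALIDATE:-, TRANSFORM:-, EMIT:-] out:P1(v=0); in:P2
Emitted by tick 5: ['P1']

Answer: 1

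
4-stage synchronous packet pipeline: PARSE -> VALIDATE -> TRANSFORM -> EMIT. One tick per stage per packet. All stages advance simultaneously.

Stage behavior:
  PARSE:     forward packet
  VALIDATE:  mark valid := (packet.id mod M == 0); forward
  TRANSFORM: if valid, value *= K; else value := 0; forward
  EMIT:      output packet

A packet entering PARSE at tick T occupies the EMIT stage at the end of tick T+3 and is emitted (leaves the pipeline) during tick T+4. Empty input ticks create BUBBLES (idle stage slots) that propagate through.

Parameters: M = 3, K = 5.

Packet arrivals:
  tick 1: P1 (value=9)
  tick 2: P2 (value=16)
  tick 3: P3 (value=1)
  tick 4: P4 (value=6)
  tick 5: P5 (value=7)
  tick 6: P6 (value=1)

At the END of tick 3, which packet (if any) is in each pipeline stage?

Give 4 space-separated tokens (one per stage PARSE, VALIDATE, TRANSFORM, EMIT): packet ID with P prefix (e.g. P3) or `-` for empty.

Answer: P3 P2 P1 -

Derivation:
Tick 1: [PARSE:P1(v=9,ok=F), VALIDATE:-, TRANSFORM:-, EMIT:-] out:-; in:P1
Tick 2: [PARSE:P2(v=16,ok=F), VALIDATE:P1(v=9,ok=F), TRANSFORM:-, EMIT:-] out:-; in:P2
Tick 3: [PARSE:P3(v=1,ok=F), VALIDATE:P2(v=16,ok=F), TRANSFORM:P1(v=0,ok=F), EMIT:-] out:-; in:P3
At end of tick 3: ['P3', 'P2', 'P1', '-']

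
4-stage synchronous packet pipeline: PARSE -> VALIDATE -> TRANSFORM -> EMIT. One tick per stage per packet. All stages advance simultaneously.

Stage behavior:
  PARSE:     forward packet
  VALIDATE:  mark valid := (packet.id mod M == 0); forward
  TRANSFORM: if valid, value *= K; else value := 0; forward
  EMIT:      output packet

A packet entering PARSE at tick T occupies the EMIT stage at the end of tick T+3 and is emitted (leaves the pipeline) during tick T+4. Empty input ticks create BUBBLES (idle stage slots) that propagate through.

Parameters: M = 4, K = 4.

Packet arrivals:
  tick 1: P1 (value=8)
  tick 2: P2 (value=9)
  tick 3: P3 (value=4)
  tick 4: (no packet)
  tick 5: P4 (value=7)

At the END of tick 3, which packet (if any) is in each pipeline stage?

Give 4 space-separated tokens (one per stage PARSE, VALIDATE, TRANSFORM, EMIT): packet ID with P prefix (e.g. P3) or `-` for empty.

Tick 1: [PARSE:P1(v=8,ok=F), VALIDATE:-, TRANSFORM:-, EMIT:-] out:-; in:P1
Tick 2: [PARSE:P2(v=9,ok=F), VALIDATE:P1(v=8,ok=F), TRANSFORM:-, EMIT:-] out:-; in:P2
Tick 3: [PARSE:P3(v=4,ok=F), VALIDATE:P2(v=9,ok=F), TRANSFORM:P1(v=0,ok=F), EMIT:-] out:-; in:P3
At end of tick 3: ['P3', 'P2', 'P1', '-']

Answer: P3 P2 P1 -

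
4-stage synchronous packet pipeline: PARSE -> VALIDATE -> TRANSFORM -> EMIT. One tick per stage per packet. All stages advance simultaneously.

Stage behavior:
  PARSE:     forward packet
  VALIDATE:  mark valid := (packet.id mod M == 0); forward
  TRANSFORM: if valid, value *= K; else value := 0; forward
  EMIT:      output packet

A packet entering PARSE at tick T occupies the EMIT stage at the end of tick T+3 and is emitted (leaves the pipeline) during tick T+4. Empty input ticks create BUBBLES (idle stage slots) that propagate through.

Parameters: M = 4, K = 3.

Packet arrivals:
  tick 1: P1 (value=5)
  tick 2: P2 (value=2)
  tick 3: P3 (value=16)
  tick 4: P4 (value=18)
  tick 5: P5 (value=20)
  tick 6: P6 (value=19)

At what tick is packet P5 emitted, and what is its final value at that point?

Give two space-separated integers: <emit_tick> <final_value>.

Answer: 9 0

Derivation:
Tick 1: [PARSE:P1(v=5,ok=F), VALIDATE:-, TRANSFORM:-, EMIT:-] out:-; in:P1
Tick 2: [PARSE:P2(v=2,ok=F), VALIDATE:P1(v=5,ok=F), TRANSFORM:-, EMIT:-] out:-; in:P2
Tick 3: [PARSE:P3(v=16,ok=F), VALIDATE:P2(v=2,ok=F), TRANSFORM:P1(v=0,ok=F), EMIT:-] out:-; in:P3
Tick 4: [PARSE:P4(v=18,ok=F), VALIDATE:P3(v=16,ok=F), TRANSFORM:P2(v=0,ok=F), EMIT:P1(v=0,ok=F)] out:-; in:P4
Tick 5: [PARSE:P5(v=20,ok=F), VALIDATE:P4(v=18,ok=T), TRANSFORM:P3(v=0,ok=F), EMIT:P2(v=0,ok=F)] out:P1(v=0); in:P5
Tick 6: [PARSE:P6(v=19,ok=F), VALIDATE:P5(v=20,ok=F), TRANSFORM:P4(v=54,ok=T), EMIT:P3(v=0,ok=F)] out:P2(v=0); in:P6
Tick 7: [PARSE:-, VALIDATE:P6(v=19,ok=F), TRANSFORM:P5(v=0,ok=F), EMIT:P4(v=54,ok=T)] out:P3(v=0); in:-
Tick 8: [PARSE:-, VALIDATE:-, TRANSFORM:P6(v=0,ok=F), EMIT:P5(v=0,ok=F)] out:P4(v=54); in:-
Tick 9: [PARSE:-, VALIDATE:-, TRANSFORM:-, EMIT:P6(v=0,ok=F)] out:P5(v=0); in:-
Tick 10: [PARSE:-, VALIDATE:-, TRANSFORM:-, EMIT:-] out:P6(v=0); in:-
P5: arrives tick 5, valid=False (id=5, id%4=1), emit tick 9, final value 0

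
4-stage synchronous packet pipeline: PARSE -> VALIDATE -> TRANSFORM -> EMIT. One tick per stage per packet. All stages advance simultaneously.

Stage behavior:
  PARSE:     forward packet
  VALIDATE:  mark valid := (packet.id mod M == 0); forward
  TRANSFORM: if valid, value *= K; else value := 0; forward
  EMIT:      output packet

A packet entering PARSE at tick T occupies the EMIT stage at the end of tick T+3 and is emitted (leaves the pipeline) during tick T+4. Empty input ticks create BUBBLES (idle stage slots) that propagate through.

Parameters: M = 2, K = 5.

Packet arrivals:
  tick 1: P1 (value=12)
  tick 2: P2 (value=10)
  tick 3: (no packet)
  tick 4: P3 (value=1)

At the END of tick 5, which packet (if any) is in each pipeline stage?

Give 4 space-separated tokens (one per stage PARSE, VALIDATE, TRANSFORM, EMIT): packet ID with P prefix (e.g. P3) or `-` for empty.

Tick 1: [PARSE:P1(v=12,ok=F), VALIDATE:-, TRANSFORM:-, EMIT:-] out:-; in:P1
Tick 2: [PARSE:P2(v=10,ok=F), VALIDATE:P1(v=12,ok=F), TRANSFORM:-, EMIT:-] out:-; in:P2
Tick 3: [PARSE:-, VALIDATE:P2(v=10,ok=T), TRANSFORM:P1(v=0,ok=F), EMIT:-] out:-; in:-
Tick 4: [PARSE:P3(v=1,ok=F), VALIDATE:-, TRANSFORM:P2(v=50,ok=T), EMIT:P1(v=0,ok=F)] out:-; in:P3
Tick 5: [PARSE:-, VALIDATE:P3(v=1,ok=F), TRANSFORM:-, EMIT:P2(v=50,ok=T)] out:P1(v=0); in:-
At end of tick 5: ['-', 'P3', '-', 'P2']

Answer: - P3 - P2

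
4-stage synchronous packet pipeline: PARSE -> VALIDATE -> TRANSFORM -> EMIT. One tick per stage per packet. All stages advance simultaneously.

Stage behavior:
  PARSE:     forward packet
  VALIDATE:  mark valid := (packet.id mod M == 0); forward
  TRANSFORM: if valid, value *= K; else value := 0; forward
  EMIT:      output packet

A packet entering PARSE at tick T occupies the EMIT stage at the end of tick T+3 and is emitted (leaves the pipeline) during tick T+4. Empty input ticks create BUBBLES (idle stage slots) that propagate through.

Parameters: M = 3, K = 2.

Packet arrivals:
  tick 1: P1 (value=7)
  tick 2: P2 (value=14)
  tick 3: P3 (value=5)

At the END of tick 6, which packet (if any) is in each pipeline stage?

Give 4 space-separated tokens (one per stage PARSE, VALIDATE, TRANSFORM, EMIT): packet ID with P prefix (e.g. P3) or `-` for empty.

Answer: - - - P3

Derivation:
Tick 1: [PARSE:P1(v=7,ok=F), VALIDATE:-, TRANSFORM:-, EMIT:-] out:-; in:P1
Tick 2: [PARSE:P2(v=14,ok=F), VALIDATE:P1(v=7,ok=F), TRANSFORM:-, EMIT:-] out:-; in:P2
Tick 3: [PARSE:P3(v=5,ok=F), VALIDATE:P2(v=14,ok=F), TRANSFORM:P1(v=0,ok=F), EMIT:-] out:-; in:P3
Tick 4: [PARSE:-, VALIDATE:P3(v=5,ok=T), TRANSFORM:P2(v=0,ok=F), EMIT:P1(v=0,ok=F)] out:-; in:-
Tick 5: [PARSE:-, VALIDATE:-, TRANSFORM:P3(v=10,ok=T), EMIT:P2(v=0,ok=F)] out:P1(v=0); in:-
Tick 6: [PARSE:-, VALIDATE:-, TRANSFORM:-, EMIT:P3(v=10,ok=T)] out:P2(v=0); in:-
At end of tick 6: ['-', '-', '-', 'P3']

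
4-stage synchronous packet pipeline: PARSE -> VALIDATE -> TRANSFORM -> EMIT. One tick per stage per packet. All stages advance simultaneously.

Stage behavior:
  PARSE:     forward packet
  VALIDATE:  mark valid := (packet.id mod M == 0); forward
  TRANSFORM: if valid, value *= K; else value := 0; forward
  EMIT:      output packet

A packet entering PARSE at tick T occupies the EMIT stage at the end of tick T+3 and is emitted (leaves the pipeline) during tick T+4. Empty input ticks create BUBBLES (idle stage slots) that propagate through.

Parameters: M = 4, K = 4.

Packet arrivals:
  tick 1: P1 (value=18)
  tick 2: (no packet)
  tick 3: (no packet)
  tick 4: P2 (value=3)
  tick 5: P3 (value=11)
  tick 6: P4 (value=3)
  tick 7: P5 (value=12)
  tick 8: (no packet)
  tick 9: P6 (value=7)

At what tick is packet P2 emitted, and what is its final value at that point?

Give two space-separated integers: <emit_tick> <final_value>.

Answer: 8 0

Derivation:
Tick 1: [PARSE:P1(v=18,ok=F), VALIDATE:-, TRANSFORM:-, EMIT:-] out:-; in:P1
Tick 2: [PARSE:-, VALIDATE:P1(v=18,ok=F), TRANSFORM:-, EMIT:-] out:-; in:-
Tick 3: [PARSE:-, VALIDATE:-, TRANSFORM:P1(v=0,ok=F), EMIT:-] out:-; in:-
Tick 4: [PARSE:P2(v=3,ok=F), VALIDATE:-, TRANSFORM:-, EMIT:P1(v=0,ok=F)] out:-; in:P2
Tick 5: [PARSE:P3(v=11,ok=F), VALIDATE:P2(v=3,ok=F), TRANSFORM:-, EMIT:-] out:P1(v=0); in:P3
Tick 6: [PARSE:P4(v=3,ok=F), VALIDATE:P3(v=11,ok=F), TRANSFORM:P2(v=0,ok=F), EMIT:-] out:-; in:P4
Tick 7: [PARSE:P5(v=12,ok=F), VALIDATE:P4(v=3,ok=T), TRANSFORM:P3(v=0,ok=F), EMIT:P2(v=0,ok=F)] out:-; in:P5
Tick 8: [PARSE:-, VALIDATE:P5(v=12,ok=F), TRANSFORM:P4(v=12,ok=T), EMIT:P3(v=0,ok=F)] out:P2(v=0); in:-
Tick 9: [PARSE:P6(v=7,ok=F), VALIDATE:-, TRANSFORM:P5(v=0,ok=F), EMIT:P4(v=12,ok=T)] out:P3(v=0); in:P6
Tick 10: [PARSE:-, VALIDATE:P6(v=7,ok=F), TRANSFORM:-, EMIT:P5(v=0,ok=F)] out:P4(v=12); in:-
Tick 11: [PARSE:-, VALIDATE:-, TRANSFORM:P6(v=0,ok=F), EMIT:-] out:P5(v=0); in:-
Tick 12: [PARSE:-, VALIDATE:-, TRANSFORM:-, EMIT:P6(v=0,ok=F)] out:-; in:-
Tick 13: [PARSE:-, VALIDATE:-, TRANSFORM:-, EMIT:-] out:P6(v=0); in:-
P2: arrives tick 4, valid=False (id=2, id%4=2), emit tick 8, final value 0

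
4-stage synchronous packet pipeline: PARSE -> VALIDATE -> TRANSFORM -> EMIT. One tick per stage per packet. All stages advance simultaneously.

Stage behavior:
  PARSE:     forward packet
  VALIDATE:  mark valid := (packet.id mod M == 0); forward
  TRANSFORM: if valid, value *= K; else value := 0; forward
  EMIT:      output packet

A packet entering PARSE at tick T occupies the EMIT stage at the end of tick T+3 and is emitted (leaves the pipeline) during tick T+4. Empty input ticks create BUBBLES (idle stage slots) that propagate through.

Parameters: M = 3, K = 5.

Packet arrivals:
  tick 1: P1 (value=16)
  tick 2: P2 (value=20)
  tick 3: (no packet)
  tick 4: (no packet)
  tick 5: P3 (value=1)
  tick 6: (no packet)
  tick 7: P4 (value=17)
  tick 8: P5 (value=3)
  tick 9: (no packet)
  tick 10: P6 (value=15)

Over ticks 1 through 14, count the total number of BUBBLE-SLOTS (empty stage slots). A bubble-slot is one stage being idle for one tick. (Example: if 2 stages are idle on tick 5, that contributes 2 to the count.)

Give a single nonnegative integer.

Tick 1: [PARSE:P1(v=16,ok=F), VALIDATE:-, TRANSFORM:-, EMIT:-] out:-; bubbles=3
Tick 2: [PARSE:P2(v=20,ok=F), VALIDATE:P1(v=16,ok=F), TRANSFORM:-, EMIT:-] out:-; bubbles=2
Tick 3: [PARSE:-, VALIDATE:P2(v=20,ok=F), TRANSFORM:P1(v=0,ok=F), EMIT:-] out:-; bubbles=2
Tick 4: [PARSE:-, VALIDATE:-, TRANSFORM:P2(v=0,ok=F), EMIT:P1(v=0,ok=F)] out:-; bubbles=2
Tick 5: [PARSE:P3(v=1,ok=F), VALIDATE:-, TRANSFORM:-, EMIT:P2(v=0,ok=F)] out:P1(v=0); bubbles=2
Tick 6: [PARSE:-, VALIDATE:P3(v=1,ok=T), TRANSFORM:-, EMIT:-] out:P2(v=0); bubbles=3
Tick 7: [PARSE:P4(v=17,ok=F), VALIDATE:-, TRANSFORM:P3(v=5,ok=T), EMIT:-] out:-; bubbles=2
Tick 8: [PARSE:P5(v=3,ok=F), VALIDATE:P4(v=17,ok=F), TRANSFORM:-, EMIT:P3(v=5,ok=T)] out:-; bubbles=1
Tick 9: [PARSE:-, VALIDATE:P5(v=3,ok=F), TRANSFORM:P4(v=0,ok=F), EMIT:-] out:P3(v=5); bubbles=2
Tick 10: [PARSE:P6(v=15,ok=F), VALIDATE:-, TRANSFORM:P5(v=0,ok=F), EMIT:P4(v=0,ok=F)] out:-; bubbles=1
Tick 11: [PARSE:-, VALIDATE:P6(v=15,ok=T), TRANSFORM:-, EMIT:P5(v=0,ok=F)] out:P4(v=0); bubbles=2
Tick 12: [PARSE:-, VALIDATE:-, TRANSFORM:P6(v=75,ok=T), EMIT:-] out:P5(v=0); bubbles=3
Tick 13: [PARSE:-, VALIDATE:-, TRANSFORM:-, EMIT:P6(v=75,ok=T)] out:-; bubbles=3
Tick 14: [PARSE:-, VALIDATE:-, TRANSFORM:-, EMIT:-] out:P6(v=75); bubbles=4
Total bubble-slots: 32

Answer: 32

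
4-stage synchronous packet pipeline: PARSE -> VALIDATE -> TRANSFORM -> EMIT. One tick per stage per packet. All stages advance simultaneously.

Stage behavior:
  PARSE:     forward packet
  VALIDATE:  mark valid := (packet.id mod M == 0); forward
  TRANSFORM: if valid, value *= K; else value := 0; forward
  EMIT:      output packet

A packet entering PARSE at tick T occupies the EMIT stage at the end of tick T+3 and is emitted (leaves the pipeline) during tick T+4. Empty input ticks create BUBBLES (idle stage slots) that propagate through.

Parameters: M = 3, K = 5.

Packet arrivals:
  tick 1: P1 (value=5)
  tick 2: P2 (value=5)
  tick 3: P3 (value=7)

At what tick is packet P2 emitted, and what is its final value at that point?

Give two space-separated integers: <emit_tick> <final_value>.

Tick 1: [PARSE:P1(v=5,ok=F), VALIDATE:-, TRANSFORM:-, EMIT:-] out:-; in:P1
Tick 2: [PARSE:P2(v=5,ok=F), VALIDATE:P1(v=5,ok=F), TRANSFORM:-, EMIT:-] out:-; in:P2
Tick 3: [PARSE:P3(v=7,ok=F), VALIDATE:P2(v=5,ok=F), TRANSFORM:P1(v=0,ok=F), EMIT:-] out:-; in:P3
Tick 4: [PARSE:-, VALIDATE:P3(v=7,ok=T), TRANSFORM:P2(v=0,ok=F), EMIT:P1(v=0,ok=F)] out:-; in:-
Tick 5: [PARSE:-, VALIDATE:-, TRANSFORM:P3(v=35,ok=T), EMIT:P2(v=0,ok=F)] out:P1(v=0); in:-
Tick 6: [PARSE:-, VALIDATE:-, TRANSFORM:-, EMIT:P3(v=35,ok=T)] out:P2(v=0); in:-
Tick 7: [PARSE:-, VALIDATE:-, TRANSFORM:-, EMIT:-] out:P3(v=35); in:-
P2: arrives tick 2, valid=False (id=2, id%3=2), emit tick 6, final value 0

Answer: 6 0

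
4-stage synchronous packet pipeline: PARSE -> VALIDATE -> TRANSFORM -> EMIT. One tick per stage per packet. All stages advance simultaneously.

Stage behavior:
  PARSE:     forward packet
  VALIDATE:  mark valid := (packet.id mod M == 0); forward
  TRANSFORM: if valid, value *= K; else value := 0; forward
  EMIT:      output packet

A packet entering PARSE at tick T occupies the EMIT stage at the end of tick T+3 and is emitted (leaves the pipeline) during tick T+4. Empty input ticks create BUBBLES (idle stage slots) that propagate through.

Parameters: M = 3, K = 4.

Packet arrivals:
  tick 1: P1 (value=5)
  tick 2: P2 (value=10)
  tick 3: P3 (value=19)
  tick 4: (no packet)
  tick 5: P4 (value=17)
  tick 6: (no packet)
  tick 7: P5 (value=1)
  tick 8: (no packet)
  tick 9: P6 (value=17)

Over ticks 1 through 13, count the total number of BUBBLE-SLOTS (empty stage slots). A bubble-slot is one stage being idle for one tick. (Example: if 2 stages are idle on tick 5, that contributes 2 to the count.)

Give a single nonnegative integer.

Tick 1: [PARSE:P1(v=5,ok=F), VALIDATE:-, TRANSFORM:-, EMIT:-] out:-; bubbles=3
Tick 2: [PARSE:P2(v=10,ok=F), VALIDATE:P1(v=5,ok=F), TRANSFORM:-, EMIT:-] out:-; bubbles=2
Tick 3: [PARSE:P3(v=19,ok=F), VALIDATE:P2(v=10,ok=F), TRANSFORM:P1(v=0,ok=F), EMIT:-] out:-; bubbles=1
Tick 4: [PARSE:-, VALIDATE:P3(v=19,ok=T), TRANSFORM:P2(v=0,ok=F), EMIT:P1(v=0,ok=F)] out:-; bubbles=1
Tick 5: [PARSE:P4(v=17,ok=F), VALIDATE:-, TRANSFORM:P3(v=76,ok=T), EMIT:P2(v=0,ok=F)] out:P1(v=0); bubbles=1
Tick 6: [PARSE:-, VALIDATE:P4(v=17,ok=F), TRANSFORM:-, EMIT:P3(v=76,ok=T)] out:P2(v=0); bubbles=2
Tick 7: [PARSE:P5(v=1,ok=F), VALIDATE:-, TRANSFORM:P4(v=0,ok=F), EMIT:-] out:P3(v=76); bubbles=2
Tick 8: [PARSE:-, VALIDATE:P5(v=1,ok=F), TRANSFORM:-, EMIT:P4(v=0,ok=F)] out:-; bubbles=2
Tick 9: [PARSE:P6(v=17,ok=F), VALIDATE:-, TRANSFORM:P5(v=0,ok=F), EMIT:-] out:P4(v=0); bubbles=2
Tick 10: [PARSE:-, VALIDATE:P6(v=17,ok=T), TRANSFORM:-, EMIT:P5(v=0,ok=F)] out:-; bubbles=2
Tick 11: [PARSE:-, VALIDATE:-, TRANSFORM:P6(v=68,ok=T), EMIT:-] out:P5(v=0); bubbles=3
Tick 12: [PARSE:-, VALIDATE:-, TRANSFORM:-, EMIT:P6(v=68,ok=T)] out:-; bubbles=3
Tick 13: [PARSE:-, VALIDATE:-, TRANSFORM:-, EMIT:-] out:P6(v=68); bubbles=4
Total bubble-slots: 28

Answer: 28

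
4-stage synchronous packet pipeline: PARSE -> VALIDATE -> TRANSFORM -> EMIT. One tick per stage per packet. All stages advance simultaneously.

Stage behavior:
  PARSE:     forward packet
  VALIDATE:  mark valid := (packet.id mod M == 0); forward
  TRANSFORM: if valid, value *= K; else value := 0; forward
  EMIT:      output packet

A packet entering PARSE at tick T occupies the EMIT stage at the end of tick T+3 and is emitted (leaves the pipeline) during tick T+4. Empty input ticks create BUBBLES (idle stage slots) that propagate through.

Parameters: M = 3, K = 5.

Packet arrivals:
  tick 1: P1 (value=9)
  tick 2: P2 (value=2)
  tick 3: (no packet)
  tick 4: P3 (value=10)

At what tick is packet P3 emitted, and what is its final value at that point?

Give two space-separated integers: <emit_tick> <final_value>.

Answer: 8 50

Derivation:
Tick 1: [PARSE:P1(v=9,ok=F), VALIDATE:-, TRANSFORM:-, EMIT:-] out:-; in:P1
Tick 2: [PARSE:P2(v=2,ok=F), VALIDATE:P1(v=9,ok=F), TRANSFORM:-, EMIT:-] out:-; in:P2
Tick 3: [PARSE:-, VALIDATE:P2(v=2,ok=F), TRANSFORM:P1(v=0,ok=F), EMIT:-] out:-; in:-
Tick 4: [PARSE:P3(v=10,ok=F), VALIDATE:-, TRANSFORM:P2(v=0,ok=F), EMIT:P1(v=0,ok=F)] out:-; in:P3
Tick 5: [PARSE:-, VALIDATE:P3(v=10,ok=T), TRANSFORM:-, EMIT:P2(v=0,ok=F)] out:P1(v=0); in:-
Tick 6: [PARSE:-, VALIDATE:-, TRANSFORM:P3(v=50,ok=T), EMIT:-] out:P2(v=0); in:-
Tick 7: [PARSE:-, VALIDATE:-, TRANSFORM:-, EMIT:P3(v=50,ok=T)] out:-; in:-
Tick 8: [PARSE:-, VALIDATE:-, TRANSFORM:-, EMIT:-] out:P3(v=50); in:-
P3: arrives tick 4, valid=True (id=3, id%3=0), emit tick 8, final value 50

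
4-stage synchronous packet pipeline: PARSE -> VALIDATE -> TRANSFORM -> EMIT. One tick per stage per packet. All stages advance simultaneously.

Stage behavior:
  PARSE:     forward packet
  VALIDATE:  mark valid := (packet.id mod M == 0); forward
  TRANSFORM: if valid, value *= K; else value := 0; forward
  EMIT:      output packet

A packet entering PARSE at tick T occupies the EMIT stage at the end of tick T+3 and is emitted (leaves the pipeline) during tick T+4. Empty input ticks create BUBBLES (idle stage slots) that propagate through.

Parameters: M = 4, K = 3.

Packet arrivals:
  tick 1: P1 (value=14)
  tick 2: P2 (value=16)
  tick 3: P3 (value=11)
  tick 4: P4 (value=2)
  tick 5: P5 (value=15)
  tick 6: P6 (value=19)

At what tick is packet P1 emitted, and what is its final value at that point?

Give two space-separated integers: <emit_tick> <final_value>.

Tick 1: [PARSE:P1(v=14,ok=F), VALIDATE:-, TRANSFORM:-, EMIT:-] out:-; in:P1
Tick 2: [PARSE:P2(v=16,ok=F), VALIDATE:P1(v=14,ok=F), TRANSFORM:-, EMIT:-] out:-; in:P2
Tick 3: [PARSE:P3(v=11,ok=F), VALIDATE:P2(v=16,ok=F), TRANSFORM:P1(v=0,ok=F), EMIT:-] out:-; in:P3
Tick 4: [PARSE:P4(v=2,ok=F), VALIDATE:P3(v=11,ok=F), TRANSFORM:P2(v=0,ok=F), EMIT:P1(v=0,ok=F)] out:-; in:P4
Tick 5: [PARSE:P5(v=15,ok=F), VALIDATE:P4(v=2,ok=T), TRANSFORM:P3(v=0,ok=F), EMIT:P2(v=0,ok=F)] out:P1(v=0); in:P5
Tick 6: [PARSE:P6(v=19,ok=F), VALIDATE:P5(v=15,ok=F), TRANSFORM:P4(v=6,ok=T), EMIT:P3(v=0,ok=F)] out:P2(v=0); in:P6
Tick 7: [PARSE:-, VALIDATE:P6(v=19,ok=F), TRANSFORM:P5(v=0,ok=F), EMIT:P4(v=6,ok=T)] out:P3(v=0); in:-
Tick 8: [PARSE:-, VALIDATE:-, TRANSFORM:P6(v=0,ok=F), EMIT:P5(v=0,ok=F)] out:P4(v=6); in:-
Tick 9: [PARSE:-, VALIDATE:-, TRANSFORM:-, EMIT:P6(v=0,ok=F)] out:P5(v=0); in:-
Tick 10: [PARSE:-, VALIDATE:-, TRANSFORM:-, EMIT:-] out:P6(v=0); in:-
P1: arrives tick 1, valid=False (id=1, id%4=1), emit tick 5, final value 0

Answer: 5 0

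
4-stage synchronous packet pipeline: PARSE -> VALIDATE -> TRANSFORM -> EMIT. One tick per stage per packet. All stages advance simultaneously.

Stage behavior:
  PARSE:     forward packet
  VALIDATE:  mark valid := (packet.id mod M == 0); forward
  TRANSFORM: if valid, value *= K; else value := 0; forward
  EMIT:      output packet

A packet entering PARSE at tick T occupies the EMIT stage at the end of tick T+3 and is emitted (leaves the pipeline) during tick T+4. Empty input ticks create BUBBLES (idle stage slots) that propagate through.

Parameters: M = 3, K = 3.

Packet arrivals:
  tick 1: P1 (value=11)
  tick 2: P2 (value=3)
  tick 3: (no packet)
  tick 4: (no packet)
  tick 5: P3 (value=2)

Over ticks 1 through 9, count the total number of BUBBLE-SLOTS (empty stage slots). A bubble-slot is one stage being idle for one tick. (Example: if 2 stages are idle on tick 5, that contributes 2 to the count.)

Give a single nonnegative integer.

Tick 1: [PARSE:P1(v=11,ok=F), VALIDATE:-, TRANSFORM:-, EMIT:-] out:-; bubbles=3
Tick 2: [PARSE:P2(v=3,ok=F), VALIDATE:P1(v=11,ok=F), TRANSFORM:-, EMIT:-] out:-; bubbles=2
Tick 3: [PARSE:-, VALIDATE:P2(v=3,ok=F), TRANSFORM:P1(v=0,ok=F), EMIT:-] out:-; bubbles=2
Tick 4: [PARSE:-, VALIDATE:-, TRANSFORM:P2(v=0,ok=F), EMIT:P1(v=0,ok=F)] out:-; bubbles=2
Tick 5: [PARSE:P3(v=2,ok=F), VALIDATE:-, TRANSFORM:-, EMIT:P2(v=0,ok=F)] out:P1(v=0); bubbles=2
Tick 6: [PARSE:-, VALIDATE:P3(v=2,ok=T), TRANSFORM:-, EMIT:-] out:P2(v=0); bubbles=3
Tick 7: [PARSE:-, VALIDATE:-, TRANSFORM:P3(v=6,ok=T), EMIT:-] out:-; bubbles=3
Tick 8: [PARSE:-, VALIDATE:-, TRANSFORM:-, EMIT:P3(v=6,ok=T)] out:-; bubbles=3
Tick 9: [PARSE:-, VALIDATE:-, TRANSFORM:-, EMIT:-] out:P3(v=6); bubbles=4
Total bubble-slots: 24

Answer: 24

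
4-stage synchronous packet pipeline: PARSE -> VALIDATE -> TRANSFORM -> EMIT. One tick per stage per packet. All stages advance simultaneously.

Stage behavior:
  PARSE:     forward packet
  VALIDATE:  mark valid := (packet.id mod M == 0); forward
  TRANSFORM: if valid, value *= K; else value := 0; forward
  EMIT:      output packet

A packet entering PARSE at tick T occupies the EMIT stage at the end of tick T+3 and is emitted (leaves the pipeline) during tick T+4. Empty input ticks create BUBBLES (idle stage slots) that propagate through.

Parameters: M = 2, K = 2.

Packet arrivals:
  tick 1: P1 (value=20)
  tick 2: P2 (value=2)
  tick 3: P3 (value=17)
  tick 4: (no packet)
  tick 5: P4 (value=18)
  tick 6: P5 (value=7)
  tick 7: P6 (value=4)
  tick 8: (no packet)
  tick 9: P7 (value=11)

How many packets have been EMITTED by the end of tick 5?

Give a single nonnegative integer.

Answer: 1

Derivation:
Tick 1: [PARSE:P1(v=20,ok=F), VALIDATE:-, TRANSFORM:-, EMIT:-] out:-; in:P1
Tick 2: [PARSE:P2(v=2,ok=F), VALIDATE:P1(v=20,ok=F), TRANSFORM:-, EMIT:-] out:-; in:P2
Tick 3: [PARSE:P3(v=17,ok=F), VALIDATE:P2(v=2,ok=T), TRANSFORM:P1(v=0,ok=F), EMIT:-] out:-; in:P3
Tick 4: [PARSE:-, VALIDATE:P3(v=17,ok=F), TRANSFORM:P2(v=4,ok=T), EMIT:P1(v=0,ok=F)] out:-; in:-
Tick 5: [PARSE:P4(v=18,ok=F), VALIDATE:-, TRANSFORM:P3(v=0,ok=F), EMIT:P2(v=4,ok=T)] out:P1(v=0); in:P4
Emitted by tick 5: ['P1']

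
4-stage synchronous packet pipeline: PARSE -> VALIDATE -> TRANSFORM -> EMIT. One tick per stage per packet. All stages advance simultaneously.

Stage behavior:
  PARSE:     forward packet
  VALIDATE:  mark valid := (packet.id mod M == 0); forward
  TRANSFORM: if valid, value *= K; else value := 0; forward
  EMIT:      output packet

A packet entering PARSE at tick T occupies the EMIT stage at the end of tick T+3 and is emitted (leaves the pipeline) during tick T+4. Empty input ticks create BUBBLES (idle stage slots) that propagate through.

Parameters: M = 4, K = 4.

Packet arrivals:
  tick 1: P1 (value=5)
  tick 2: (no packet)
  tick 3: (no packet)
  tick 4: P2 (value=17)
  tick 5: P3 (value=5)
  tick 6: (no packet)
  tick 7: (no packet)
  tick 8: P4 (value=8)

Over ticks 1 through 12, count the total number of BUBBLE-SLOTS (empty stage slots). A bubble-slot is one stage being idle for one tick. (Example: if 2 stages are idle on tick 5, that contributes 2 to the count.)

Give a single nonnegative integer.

Tick 1: [PARSE:P1(v=5,ok=F), VALIDATE:-, TRANSFORM:-, EMIT:-] out:-; bubbles=3
Tick 2: [PARSE:-, VALIDATE:P1(v=5,ok=F), TRANSFORM:-, EMIT:-] out:-; bubbles=3
Tick 3: [PARSE:-, VALIDATE:-, TRANSFORM:P1(v=0,ok=F), EMIT:-] out:-; bubbles=3
Tick 4: [PARSE:P2(v=17,ok=F), VALIDATE:-, TRANSFORM:-, EMIT:P1(v=0,ok=F)] out:-; bubbles=2
Tick 5: [PARSE:P3(v=5,ok=F), VALIDATE:P2(v=17,ok=F), TRANSFORM:-, EMIT:-] out:P1(v=0); bubbles=2
Tick 6: [PARSE:-, VALIDATE:P3(v=5,ok=F), TRANSFORM:P2(v=0,ok=F), EMIT:-] out:-; bubbles=2
Tick 7: [PARSE:-, VALIDATE:-, TRANSFORM:P3(v=0,ok=F), EMIT:P2(v=0,ok=F)] out:-; bubbles=2
Tick 8: [PARSE:P4(v=8,ok=F), VALIDATE:-, TRANSFORM:-, EMIT:P3(v=0,ok=F)] out:P2(v=0); bubbles=2
Tick 9: [PARSE:-, VALIDATE:P4(v=8,ok=T), TRANSFORM:-, EMIT:-] out:P3(v=0); bubbles=3
Tick 10: [PARSE:-, VALIDATE:-, TRANSFORM:P4(v=32,ok=T), EMIT:-] out:-; bubbles=3
Tick 11: [PARSE:-, VALIDATE:-, TRANSFORM:-, EMIT:P4(v=32,ok=T)] out:-; bubbles=3
Tick 12: [PARSE:-, VALIDATE:-, TRANSFORM:-, EMIT:-] out:P4(v=32); bubbles=4
Total bubble-slots: 32

Answer: 32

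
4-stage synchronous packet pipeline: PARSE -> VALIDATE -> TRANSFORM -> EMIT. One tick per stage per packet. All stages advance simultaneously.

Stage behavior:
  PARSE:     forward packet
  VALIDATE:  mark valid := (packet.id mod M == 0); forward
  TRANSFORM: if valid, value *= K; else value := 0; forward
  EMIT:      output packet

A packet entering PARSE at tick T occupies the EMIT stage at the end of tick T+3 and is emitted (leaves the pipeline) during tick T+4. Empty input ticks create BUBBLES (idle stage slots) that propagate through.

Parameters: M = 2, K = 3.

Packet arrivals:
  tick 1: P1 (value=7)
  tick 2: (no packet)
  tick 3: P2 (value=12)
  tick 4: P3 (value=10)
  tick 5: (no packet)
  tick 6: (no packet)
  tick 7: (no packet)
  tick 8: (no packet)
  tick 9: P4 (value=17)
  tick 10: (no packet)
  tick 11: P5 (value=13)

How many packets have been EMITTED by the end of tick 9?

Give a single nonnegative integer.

Answer: 3

Derivation:
Tick 1: [PARSE:P1(v=7,ok=F), VALIDATE:-, TRANSFORM:-, EMIT:-] out:-; in:P1
Tick 2: [PARSE:-, VALIDATE:P1(v=7,ok=F), TRANSFORM:-, EMIT:-] out:-; in:-
Tick 3: [PARSE:P2(v=12,ok=F), VALIDATE:-, TRANSFORM:P1(v=0,ok=F), EMIT:-] out:-; in:P2
Tick 4: [PARSE:P3(v=10,ok=F), VALIDATE:P2(v=12,ok=T), TRANSFORM:-, EMIT:P1(v=0,ok=F)] out:-; in:P3
Tick 5: [PARSE:-, VALIDATE:P3(v=10,ok=F), TRANSFORM:P2(v=36,ok=T), EMIT:-] out:P1(v=0); in:-
Tick 6: [PARSE:-, VALIDATE:-, TRANSFORM:P3(v=0,ok=F), EMIT:P2(v=36,ok=T)] out:-; in:-
Tick 7: [PARSE:-, VALIDATE:-, TRANSFORM:-, EMIT:P3(v=0,ok=F)] out:P2(v=36); in:-
Tick 8: [PARSE:-, VALIDATE:-, TRANSFORM:-, EMIT:-] out:P3(v=0); in:-
Tick 9: [PARSE:P4(v=17,ok=F), VALIDATE:-, TRANSFORM:-, EMIT:-] out:-; in:P4
Emitted by tick 9: ['P1', 'P2', 'P3']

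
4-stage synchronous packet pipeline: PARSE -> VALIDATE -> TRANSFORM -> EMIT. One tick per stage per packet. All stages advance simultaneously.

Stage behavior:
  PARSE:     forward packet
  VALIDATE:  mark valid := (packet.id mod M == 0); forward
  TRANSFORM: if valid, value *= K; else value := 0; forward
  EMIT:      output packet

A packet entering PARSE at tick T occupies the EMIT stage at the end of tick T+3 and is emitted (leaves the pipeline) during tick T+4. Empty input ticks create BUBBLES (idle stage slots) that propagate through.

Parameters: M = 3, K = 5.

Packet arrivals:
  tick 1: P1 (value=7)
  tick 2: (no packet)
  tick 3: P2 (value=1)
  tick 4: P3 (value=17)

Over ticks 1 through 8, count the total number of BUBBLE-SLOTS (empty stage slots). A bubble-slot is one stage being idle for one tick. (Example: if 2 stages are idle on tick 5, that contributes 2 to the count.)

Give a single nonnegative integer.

Answer: 20

Derivation:
Tick 1: [PARSE:P1(v=7,ok=F), VALIDATE:-, TRANSFORM:-, EMIT:-] out:-; bubbles=3
Tick 2: [PARSE:-, VALIDATE:P1(v=7,ok=F), TRANSFORM:-, EMIT:-] out:-; bubbles=3
Tick 3: [PARSE:P2(v=1,ok=F), VALIDATE:-, TRANSFORM:P1(v=0,ok=F), EMIT:-] out:-; bubbles=2
Tick 4: [PARSE:P3(v=17,ok=F), VALIDATE:P2(v=1,ok=F), TRANSFORM:-, EMIT:P1(v=0,ok=F)] out:-; bubbles=1
Tick 5: [PARSE:-, VALIDATE:P3(v=17,ok=T), TRANSFORM:P2(v=0,ok=F), EMIT:-] out:P1(v=0); bubbles=2
Tick 6: [PARSE:-, VALIDATE:-, TRANSFORM:P3(v=85,ok=T), EMIT:P2(v=0,ok=F)] out:-; bubbles=2
Tick 7: [PARSE:-, VALIDATE:-, TRANSFORM:-, EMIT:P3(v=85,ok=T)] out:P2(v=0); bubbles=3
Tick 8: [PARSE:-, VALIDATE:-, TRANSFORM:-, EMIT:-] out:P3(v=85); bubbles=4
Total bubble-slots: 20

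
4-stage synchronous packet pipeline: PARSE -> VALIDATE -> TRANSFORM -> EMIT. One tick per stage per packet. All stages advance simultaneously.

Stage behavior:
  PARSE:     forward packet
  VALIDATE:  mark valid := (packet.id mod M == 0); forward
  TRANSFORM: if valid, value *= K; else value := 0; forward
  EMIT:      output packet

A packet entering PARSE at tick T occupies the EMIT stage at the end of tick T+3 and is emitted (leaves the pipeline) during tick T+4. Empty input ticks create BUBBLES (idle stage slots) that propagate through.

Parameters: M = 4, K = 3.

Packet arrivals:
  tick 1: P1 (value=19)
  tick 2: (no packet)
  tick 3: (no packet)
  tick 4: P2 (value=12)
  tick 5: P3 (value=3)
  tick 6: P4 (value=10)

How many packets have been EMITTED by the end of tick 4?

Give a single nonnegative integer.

Answer: 0

Derivation:
Tick 1: [PARSE:P1(v=19,ok=F), VALIDATE:-, TRANSFORM:-, EMIT:-] out:-; in:P1
Tick 2: [PARSE:-, VALIDATE:P1(v=19,ok=F), TRANSFORM:-, EMIT:-] out:-; in:-
Tick 3: [PARSE:-, VALIDATE:-, TRANSFORM:P1(v=0,ok=F), EMIT:-] out:-; in:-
Tick 4: [PARSE:P2(v=12,ok=F), VALIDATE:-, TRANSFORM:-, EMIT:P1(v=0,ok=F)] out:-; in:P2
Emitted by tick 4: []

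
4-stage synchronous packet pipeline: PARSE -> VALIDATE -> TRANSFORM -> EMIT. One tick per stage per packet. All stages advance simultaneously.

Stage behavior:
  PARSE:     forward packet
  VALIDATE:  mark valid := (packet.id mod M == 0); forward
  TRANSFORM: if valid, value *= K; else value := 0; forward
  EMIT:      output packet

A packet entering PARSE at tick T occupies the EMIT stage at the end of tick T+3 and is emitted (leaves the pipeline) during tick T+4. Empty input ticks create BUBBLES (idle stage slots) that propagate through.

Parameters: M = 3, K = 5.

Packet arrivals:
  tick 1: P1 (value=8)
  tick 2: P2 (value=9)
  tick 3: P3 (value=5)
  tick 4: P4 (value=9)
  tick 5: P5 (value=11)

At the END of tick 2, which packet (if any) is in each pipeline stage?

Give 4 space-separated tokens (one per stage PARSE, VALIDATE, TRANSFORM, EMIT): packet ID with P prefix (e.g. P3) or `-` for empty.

Answer: P2 P1 - -

Derivation:
Tick 1: [PARSE:P1(v=8,ok=F), VALIDATE:-, TRANSFORM:-, EMIT:-] out:-; in:P1
Tick 2: [PARSE:P2(v=9,ok=F), VALIDATE:P1(v=8,ok=F), TRANSFORM:-, EMIT:-] out:-; in:P2
At end of tick 2: ['P2', 'P1', '-', '-']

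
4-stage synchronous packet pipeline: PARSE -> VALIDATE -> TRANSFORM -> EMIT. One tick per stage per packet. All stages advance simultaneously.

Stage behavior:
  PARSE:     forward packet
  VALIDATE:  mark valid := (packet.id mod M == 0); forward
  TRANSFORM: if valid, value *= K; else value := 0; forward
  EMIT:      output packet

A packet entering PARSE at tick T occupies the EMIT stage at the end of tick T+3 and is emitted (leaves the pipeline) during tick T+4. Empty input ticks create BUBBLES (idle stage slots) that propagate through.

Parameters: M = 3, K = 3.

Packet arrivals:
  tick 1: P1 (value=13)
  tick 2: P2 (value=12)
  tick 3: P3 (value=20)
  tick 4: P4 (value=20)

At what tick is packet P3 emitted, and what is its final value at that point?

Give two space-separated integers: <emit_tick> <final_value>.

Tick 1: [PARSE:P1(v=13,ok=F), VALIDATE:-, TRANSFORM:-, EMIT:-] out:-; in:P1
Tick 2: [PARSE:P2(v=12,ok=F), VALIDATE:P1(v=13,ok=F), TRANSFORM:-, EMIT:-] out:-; in:P2
Tick 3: [PARSE:P3(v=20,ok=F), VALIDATE:P2(v=12,ok=F), TRANSFORM:P1(v=0,ok=F), EMIT:-] out:-; in:P3
Tick 4: [PARSE:P4(v=20,ok=F), VALIDATE:P3(v=20,ok=T), TRANSFORM:P2(v=0,ok=F), EMIT:P1(v=0,ok=F)] out:-; in:P4
Tick 5: [PARSE:-, VALIDATE:P4(v=20,ok=F), TRANSFORM:P3(v=60,ok=T), EMIT:P2(v=0,ok=F)] out:P1(v=0); in:-
Tick 6: [PARSE:-, VALIDATE:-, TRANSFORM:P4(v=0,ok=F), EMIT:P3(v=60,ok=T)] out:P2(v=0); in:-
Tick 7: [PARSE:-, VALIDATE:-, TRANSFORM:-, EMIT:P4(v=0,ok=F)] out:P3(v=60); in:-
Tick 8: [PARSE:-, VALIDATE:-, TRANSFORM:-, EMIT:-] out:P4(v=0); in:-
P3: arrives tick 3, valid=True (id=3, id%3=0), emit tick 7, final value 60

Answer: 7 60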